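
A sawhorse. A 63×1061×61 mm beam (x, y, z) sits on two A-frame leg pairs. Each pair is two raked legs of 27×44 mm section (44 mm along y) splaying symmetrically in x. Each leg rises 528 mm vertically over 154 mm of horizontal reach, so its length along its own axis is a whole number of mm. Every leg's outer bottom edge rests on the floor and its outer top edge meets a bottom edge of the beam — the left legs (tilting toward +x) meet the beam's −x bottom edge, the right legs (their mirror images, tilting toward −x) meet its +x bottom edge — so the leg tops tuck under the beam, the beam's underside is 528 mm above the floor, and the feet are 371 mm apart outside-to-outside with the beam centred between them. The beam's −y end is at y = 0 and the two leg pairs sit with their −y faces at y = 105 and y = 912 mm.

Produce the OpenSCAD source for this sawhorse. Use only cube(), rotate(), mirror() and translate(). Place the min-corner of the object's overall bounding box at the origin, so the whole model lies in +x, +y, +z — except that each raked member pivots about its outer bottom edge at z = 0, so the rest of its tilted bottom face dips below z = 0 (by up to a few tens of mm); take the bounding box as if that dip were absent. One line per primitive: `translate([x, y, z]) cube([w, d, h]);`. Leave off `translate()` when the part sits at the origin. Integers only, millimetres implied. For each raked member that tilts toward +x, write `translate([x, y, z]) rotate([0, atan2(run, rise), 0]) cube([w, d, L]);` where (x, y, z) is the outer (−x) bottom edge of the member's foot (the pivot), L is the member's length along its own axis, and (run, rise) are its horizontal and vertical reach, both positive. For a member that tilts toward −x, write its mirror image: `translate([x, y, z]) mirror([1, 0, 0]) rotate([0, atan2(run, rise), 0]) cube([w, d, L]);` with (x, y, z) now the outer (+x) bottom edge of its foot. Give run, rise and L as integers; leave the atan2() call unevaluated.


translate([154, 0, 528]) cube([63, 1061, 61]);
translate([0, 105, 0]) rotate([0, atan2(154, 528), 0]) cube([27, 44, 550]);
translate([371, 105, 0]) mirror([1, 0, 0]) rotate([0, atan2(154, 528), 0]) cube([27, 44, 550]);
translate([0, 912, 0]) rotate([0, atan2(154, 528), 0]) cube([27, 44, 550]);
translate([371, 912, 0]) mirror([1, 0, 0]) rotate([0, atan2(154, 528), 0]) cube([27, 44, 550]);


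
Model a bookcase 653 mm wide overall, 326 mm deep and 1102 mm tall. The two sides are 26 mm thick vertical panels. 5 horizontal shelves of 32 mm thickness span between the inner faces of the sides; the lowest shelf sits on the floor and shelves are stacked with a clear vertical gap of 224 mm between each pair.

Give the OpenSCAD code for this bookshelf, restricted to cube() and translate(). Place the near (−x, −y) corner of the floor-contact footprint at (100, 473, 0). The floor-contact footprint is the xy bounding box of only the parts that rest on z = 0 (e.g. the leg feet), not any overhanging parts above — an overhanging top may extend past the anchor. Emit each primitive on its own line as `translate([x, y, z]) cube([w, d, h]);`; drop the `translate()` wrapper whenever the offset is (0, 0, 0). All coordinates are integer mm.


translate([100, 473, 0]) cube([26, 326, 1102]);
translate([727, 473, 0]) cube([26, 326, 1102]);
translate([126, 473, 0]) cube([601, 326, 32]);
translate([126, 473, 256]) cube([601, 326, 32]);
translate([126, 473, 512]) cube([601, 326, 32]);
translate([126, 473, 768]) cube([601, 326, 32]);
translate([126, 473, 1024]) cube([601, 326, 32]);


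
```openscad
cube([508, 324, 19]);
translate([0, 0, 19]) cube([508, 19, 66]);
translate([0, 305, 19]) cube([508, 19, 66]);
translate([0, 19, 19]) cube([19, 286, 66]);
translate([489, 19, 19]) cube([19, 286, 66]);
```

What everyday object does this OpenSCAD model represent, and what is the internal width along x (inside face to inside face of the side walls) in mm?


An open box. The internal width is 470 mm.

A 508×324 base slab with four walls standing on it — an open box. The base is 508 mm wide and the walls are 19 mm thick, so the internal width is 508 − 2 × 19 = 470 mm.


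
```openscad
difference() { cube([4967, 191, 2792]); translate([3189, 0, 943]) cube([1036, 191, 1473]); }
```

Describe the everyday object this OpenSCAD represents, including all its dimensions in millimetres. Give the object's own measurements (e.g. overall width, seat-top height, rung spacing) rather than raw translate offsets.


A wall 4967 mm long (x), 191 mm thick (y), 2792 mm tall, with a rectangular window opening cut through it. The opening is 1036 mm wide and 1473 mm tall; its sill is at z = 943 mm and its near (−x) edge is 3189 mm from the wall's −x end. The opening passes through the full wall thickness.


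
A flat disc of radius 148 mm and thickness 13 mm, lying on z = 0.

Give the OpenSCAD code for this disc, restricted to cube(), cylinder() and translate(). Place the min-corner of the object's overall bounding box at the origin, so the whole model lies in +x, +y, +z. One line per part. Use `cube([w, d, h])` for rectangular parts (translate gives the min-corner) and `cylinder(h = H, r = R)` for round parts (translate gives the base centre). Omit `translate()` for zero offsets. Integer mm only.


translate([148, 148, 0]) cylinder(h = 13, r = 148);


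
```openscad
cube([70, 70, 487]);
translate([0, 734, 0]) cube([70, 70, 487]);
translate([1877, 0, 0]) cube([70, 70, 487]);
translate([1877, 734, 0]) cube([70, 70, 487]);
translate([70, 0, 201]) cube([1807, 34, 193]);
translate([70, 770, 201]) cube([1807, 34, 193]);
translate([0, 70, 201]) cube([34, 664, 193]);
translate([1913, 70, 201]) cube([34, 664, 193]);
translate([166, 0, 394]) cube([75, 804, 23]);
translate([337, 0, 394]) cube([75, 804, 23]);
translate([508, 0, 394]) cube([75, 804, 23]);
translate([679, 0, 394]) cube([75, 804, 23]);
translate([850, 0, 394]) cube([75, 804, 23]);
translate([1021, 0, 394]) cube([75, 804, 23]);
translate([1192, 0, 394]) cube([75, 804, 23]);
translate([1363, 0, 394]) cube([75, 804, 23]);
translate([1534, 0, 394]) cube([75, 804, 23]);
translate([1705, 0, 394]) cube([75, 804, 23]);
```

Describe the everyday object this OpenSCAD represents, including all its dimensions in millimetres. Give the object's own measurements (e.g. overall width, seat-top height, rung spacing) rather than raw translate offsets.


A bed frame 1947 mm long (x) by 804 mm wide (y). Four 70×70 mm corner posts, 487 mm tall, at the corners of the footprint. Four rails of 34 mm thickness and 193 mm height run between adjacent posts with their undersides at z = 201 mm, their outer faces flush with the outside of the frame (the two x-running rails run between the posts' inner faces; the two y-running rails run between the posts' inner faces). 10 slats, each 75 mm wide (x) and 23 mm thick, lie across the top of the two x-running rails, running the full 804 mm width of the frame in y; along x they sit between the end posts with a 96 mm gap after the −x posts and between neighbouring slats, leaving 97 mm before the +x posts.


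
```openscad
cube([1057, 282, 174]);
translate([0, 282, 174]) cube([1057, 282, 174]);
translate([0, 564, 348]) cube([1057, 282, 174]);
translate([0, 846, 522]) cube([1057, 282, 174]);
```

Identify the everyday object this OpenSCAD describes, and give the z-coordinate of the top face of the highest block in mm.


A staircase. The total rise is 696 mm.

4 identical blocks, each offset up and back from the previous — a staircase. Each step is 174 mm tall and there are 4 of them, so the total rise is 4 × 174 = 696 mm.


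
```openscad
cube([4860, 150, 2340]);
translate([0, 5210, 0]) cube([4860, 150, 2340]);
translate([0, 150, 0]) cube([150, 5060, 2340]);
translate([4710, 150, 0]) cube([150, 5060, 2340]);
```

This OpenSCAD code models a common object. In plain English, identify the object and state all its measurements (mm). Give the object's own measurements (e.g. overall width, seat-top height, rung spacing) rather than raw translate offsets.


The wall frame of a small rectangular building: four walls, each 2340 mm tall and 150 mm thick, enclosing a footprint 4860 mm (x) by 5360 mm (y) outside-to-outside, with no floor or roof. The front and back walls (the −y and +y sides) span the full width; the two side walls fit between them.


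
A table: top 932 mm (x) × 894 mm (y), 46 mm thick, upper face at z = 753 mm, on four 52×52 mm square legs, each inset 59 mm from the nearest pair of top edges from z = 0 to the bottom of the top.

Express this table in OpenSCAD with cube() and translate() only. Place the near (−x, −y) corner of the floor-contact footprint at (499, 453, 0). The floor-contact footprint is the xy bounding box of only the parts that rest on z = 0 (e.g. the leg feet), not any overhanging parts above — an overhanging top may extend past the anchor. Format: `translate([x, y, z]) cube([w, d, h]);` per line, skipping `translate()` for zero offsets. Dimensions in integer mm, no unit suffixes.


translate([440, 394, 707]) cube([932, 894, 46]);
translate([499, 453, 0]) cube([52, 52, 707]);
translate([1261, 453, 0]) cube([52, 52, 707]);
translate([499, 1177, 0]) cube([52, 52, 707]);
translate([1261, 1177, 0]) cube([52, 52, 707]);


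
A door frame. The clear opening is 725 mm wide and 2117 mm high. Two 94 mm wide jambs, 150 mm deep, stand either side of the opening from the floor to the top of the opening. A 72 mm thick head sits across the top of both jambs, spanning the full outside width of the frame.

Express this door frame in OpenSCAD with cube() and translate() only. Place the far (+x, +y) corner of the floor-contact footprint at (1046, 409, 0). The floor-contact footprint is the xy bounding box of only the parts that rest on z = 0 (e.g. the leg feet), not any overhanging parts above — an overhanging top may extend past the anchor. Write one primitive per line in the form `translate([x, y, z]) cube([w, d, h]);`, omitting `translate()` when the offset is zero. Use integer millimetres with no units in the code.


translate([133, 259, 0]) cube([94, 150, 2117]);
translate([952, 259, 0]) cube([94, 150, 2117]);
translate([133, 259, 2117]) cube([913, 150, 72]);


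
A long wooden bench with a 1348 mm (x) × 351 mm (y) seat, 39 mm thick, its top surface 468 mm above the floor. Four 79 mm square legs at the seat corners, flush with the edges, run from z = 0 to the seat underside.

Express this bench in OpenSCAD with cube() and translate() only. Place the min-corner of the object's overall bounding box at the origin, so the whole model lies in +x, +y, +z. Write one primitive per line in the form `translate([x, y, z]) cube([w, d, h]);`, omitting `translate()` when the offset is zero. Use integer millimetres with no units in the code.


translate([0, 0, 429]) cube([1348, 351, 39]);
cube([79, 79, 429]);
translate([0, 272, 0]) cube([79, 79, 429]);
translate([1269, 0, 0]) cube([79, 79, 429]);
translate([1269, 272, 0]) cube([79, 79, 429]);


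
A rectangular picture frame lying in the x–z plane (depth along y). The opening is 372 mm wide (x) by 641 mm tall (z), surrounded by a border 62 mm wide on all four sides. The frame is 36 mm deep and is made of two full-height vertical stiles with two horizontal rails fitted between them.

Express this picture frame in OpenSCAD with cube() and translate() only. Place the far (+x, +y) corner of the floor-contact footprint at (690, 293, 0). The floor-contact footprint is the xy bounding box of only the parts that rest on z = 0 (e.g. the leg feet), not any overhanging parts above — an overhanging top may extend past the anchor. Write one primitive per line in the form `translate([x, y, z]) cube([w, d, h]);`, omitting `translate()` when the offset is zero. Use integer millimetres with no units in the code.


translate([194, 257, 0]) cube([62, 36, 765]);
translate([628, 257, 0]) cube([62, 36, 765]);
translate([256, 257, 0]) cube([372, 36, 62]);
translate([256, 257, 703]) cube([372, 36, 62]);


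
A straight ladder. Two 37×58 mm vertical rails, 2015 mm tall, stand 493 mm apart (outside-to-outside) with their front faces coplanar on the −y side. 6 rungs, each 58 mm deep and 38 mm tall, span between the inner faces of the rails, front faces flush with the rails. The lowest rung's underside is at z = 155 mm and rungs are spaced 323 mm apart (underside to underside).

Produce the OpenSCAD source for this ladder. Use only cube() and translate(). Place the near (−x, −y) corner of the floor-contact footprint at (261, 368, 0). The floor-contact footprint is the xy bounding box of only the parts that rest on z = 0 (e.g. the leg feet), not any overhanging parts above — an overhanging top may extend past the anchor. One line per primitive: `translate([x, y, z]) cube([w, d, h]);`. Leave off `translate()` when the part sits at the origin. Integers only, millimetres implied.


translate([261, 368, 0]) cube([37, 58, 2015]);
translate([717, 368, 0]) cube([37, 58, 2015]);
translate([298, 368, 155]) cube([419, 58, 38]);
translate([298, 368, 478]) cube([419, 58, 38]);
translate([298, 368, 801]) cube([419, 58, 38]);
translate([298, 368, 1124]) cube([419, 58, 38]);
translate([298, 368, 1447]) cube([419, 58, 38]);
translate([298, 368, 1770]) cube([419, 58, 38]);


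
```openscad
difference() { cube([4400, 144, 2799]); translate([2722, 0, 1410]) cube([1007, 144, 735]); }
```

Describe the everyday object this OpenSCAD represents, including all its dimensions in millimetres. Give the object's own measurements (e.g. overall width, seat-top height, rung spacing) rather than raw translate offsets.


A wall 4400 mm long (x), 144 mm thick (y), 2799 mm tall, with a rectangular window opening cut through it. The opening is 1007 mm wide and 735 mm tall; its sill is at z = 1410 mm and its near (−x) edge is 2722 mm from the wall's −x end. The opening passes through the full wall thickness.


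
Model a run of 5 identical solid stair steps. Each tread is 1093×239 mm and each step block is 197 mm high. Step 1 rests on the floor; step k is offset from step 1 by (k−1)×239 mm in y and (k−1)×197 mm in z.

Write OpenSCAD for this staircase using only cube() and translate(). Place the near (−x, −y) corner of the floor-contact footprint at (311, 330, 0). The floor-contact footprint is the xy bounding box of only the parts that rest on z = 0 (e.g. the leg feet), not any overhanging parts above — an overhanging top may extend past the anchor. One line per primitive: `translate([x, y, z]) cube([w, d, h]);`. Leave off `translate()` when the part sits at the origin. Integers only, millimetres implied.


translate([311, 330, 0]) cube([1093, 239, 197]);
translate([311, 569, 197]) cube([1093, 239, 197]);
translate([311, 808, 394]) cube([1093, 239, 197]);
translate([311, 1047, 591]) cube([1093, 239, 197]);
translate([311, 1286, 788]) cube([1093, 239, 197]);


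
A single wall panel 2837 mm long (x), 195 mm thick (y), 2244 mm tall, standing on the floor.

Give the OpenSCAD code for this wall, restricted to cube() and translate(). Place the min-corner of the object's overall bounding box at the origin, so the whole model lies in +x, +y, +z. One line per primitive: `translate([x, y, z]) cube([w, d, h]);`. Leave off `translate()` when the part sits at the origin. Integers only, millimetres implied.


cube([2837, 195, 2244]);


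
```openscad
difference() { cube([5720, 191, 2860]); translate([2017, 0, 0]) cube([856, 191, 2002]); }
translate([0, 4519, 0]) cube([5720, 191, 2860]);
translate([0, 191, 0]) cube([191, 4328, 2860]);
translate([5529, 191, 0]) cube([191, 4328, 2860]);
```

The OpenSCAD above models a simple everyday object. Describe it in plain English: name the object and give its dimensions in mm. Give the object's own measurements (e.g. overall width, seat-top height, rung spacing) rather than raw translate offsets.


A single room: four walls, each 2860 mm tall and 191 mm thick, enclosing an outside footprint 5720×4710 mm (x × y), no floor or roof. The front and back walls (−y and +y sides) run the full x-width; the side walls fit between their inner faces. A door opening 856 mm wide and 2002 mm tall is cut through the front wall from the floor up, its −x edge 2017 mm from the wall's −x end.


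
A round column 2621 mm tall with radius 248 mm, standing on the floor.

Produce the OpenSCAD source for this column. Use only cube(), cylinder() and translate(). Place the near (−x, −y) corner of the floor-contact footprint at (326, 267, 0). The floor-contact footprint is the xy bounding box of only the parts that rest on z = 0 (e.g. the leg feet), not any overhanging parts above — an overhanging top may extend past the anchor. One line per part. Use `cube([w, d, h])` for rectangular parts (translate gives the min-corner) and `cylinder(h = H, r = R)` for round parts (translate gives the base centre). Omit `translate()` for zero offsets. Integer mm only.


translate([574, 515, 0]) cylinder(h = 2621, r = 248);


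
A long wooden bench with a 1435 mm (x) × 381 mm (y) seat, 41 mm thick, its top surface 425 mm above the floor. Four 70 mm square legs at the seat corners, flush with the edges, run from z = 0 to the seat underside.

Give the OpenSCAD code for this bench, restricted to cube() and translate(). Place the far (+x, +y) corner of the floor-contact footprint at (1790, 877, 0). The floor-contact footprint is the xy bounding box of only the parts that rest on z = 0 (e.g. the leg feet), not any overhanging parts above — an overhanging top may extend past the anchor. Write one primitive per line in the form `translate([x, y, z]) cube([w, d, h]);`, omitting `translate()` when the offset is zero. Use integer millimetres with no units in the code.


// leg_h = 425 − 41 = 384
translate([355, 496, 384]) cube([1435, 381, 41]);
translate([355, 496, 0]) cube([70, 70, 384]);
translate([355, 807, 0]) cube([70, 70, 384]);
translate([1720, 496, 0]) cube([70, 70, 384]);
translate([1720, 807, 0]) cube([70, 70, 384]);


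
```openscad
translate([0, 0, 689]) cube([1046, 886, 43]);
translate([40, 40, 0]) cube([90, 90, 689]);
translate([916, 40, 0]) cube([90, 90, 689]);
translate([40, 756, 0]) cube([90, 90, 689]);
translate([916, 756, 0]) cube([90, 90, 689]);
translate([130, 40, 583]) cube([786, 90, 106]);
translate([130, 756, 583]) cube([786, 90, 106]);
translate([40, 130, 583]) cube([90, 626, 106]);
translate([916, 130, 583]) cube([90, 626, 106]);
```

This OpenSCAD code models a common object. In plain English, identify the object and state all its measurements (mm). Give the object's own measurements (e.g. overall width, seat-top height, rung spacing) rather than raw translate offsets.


A table: top 1046 mm (x) × 886 mm (y), 43 mm thick, upper face at z = 732 mm, on four 90×90 mm square legs, each inset 40 mm from the nearest pair of top edges from z = 0 to the bottom of the top. Four apron rails, 90 mm thick and 106 mm tall, run between adjacent legs with their top edges flush with the underside of the top and their outer faces flush with the legs' outer faces.


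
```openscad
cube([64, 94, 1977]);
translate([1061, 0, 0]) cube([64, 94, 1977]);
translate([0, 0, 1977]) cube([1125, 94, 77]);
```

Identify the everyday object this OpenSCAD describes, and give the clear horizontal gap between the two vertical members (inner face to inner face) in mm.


A door frame. The clear opening width is 997 mm.

Two 1977 mm tall posts with a header on top — a door frame. The left jamb is 64 mm wide at x = 0; the right jamb starts at x = 1061. The clear opening is 1061 − 64 = 997 mm.


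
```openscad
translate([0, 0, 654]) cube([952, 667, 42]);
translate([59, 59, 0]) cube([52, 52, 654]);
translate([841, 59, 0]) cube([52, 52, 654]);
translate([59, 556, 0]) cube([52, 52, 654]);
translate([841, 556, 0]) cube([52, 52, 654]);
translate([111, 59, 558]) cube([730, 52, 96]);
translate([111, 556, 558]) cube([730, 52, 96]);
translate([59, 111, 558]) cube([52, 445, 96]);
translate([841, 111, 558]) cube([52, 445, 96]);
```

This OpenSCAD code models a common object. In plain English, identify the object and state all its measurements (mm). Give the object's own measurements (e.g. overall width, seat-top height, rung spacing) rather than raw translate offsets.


A table: top 952 mm (x) × 667 mm (y), 42 mm thick, upper face at z = 696 mm, on four 52×52 mm square legs, each inset 59 mm from the nearest pair of top edges from z = 0 to the bottom of the top. Four apron rails, 52 mm thick and 96 mm tall, run between adjacent legs with their top edges flush with the underside of the top and their outer faces flush with the legs' outer faces.


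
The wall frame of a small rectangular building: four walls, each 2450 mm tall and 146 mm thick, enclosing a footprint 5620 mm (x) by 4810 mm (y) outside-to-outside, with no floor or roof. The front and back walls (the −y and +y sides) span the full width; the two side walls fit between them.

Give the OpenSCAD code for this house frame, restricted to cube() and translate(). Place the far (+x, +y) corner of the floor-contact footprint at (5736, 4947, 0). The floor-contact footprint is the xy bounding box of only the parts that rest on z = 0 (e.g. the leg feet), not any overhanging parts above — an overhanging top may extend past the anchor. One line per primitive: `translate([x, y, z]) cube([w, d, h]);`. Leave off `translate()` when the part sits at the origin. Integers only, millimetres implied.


translate([116, 137, 0]) cube([5620, 146, 2450]);
translate([116, 4801, 0]) cube([5620, 146, 2450]);
translate([116, 283, 0]) cube([146, 4518, 2450]);
translate([5590, 283, 0]) cube([146, 4518, 2450]);


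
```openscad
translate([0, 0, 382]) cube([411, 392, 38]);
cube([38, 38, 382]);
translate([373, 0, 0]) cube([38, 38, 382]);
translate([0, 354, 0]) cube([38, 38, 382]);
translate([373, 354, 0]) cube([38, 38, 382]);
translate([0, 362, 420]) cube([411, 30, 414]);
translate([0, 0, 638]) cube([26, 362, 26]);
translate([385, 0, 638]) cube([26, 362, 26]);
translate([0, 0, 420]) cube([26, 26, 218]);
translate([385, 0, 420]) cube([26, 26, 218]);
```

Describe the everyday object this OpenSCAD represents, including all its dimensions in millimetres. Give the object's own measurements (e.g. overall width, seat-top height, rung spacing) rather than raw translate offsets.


A chair. The seat is a 411×392×38 mm slab with its top at z = 420 mm, on four 38×38 mm corner legs (flush with the seat edges, standing on z = 0). A flat backrest 30 mm thick, 414 mm tall, spans the full seat width and rises from the seat top along its +y edge, rear face flush with the rear of the seat. Two armrests of 26×26 mm section run along each side from the seat's front edge to the front of the backrest, top faces 244 mm above the seat top and outer faces flush with the seat's x-edges; a 26×26 mm post under the front of each armrest stands on the seat at the front corner.


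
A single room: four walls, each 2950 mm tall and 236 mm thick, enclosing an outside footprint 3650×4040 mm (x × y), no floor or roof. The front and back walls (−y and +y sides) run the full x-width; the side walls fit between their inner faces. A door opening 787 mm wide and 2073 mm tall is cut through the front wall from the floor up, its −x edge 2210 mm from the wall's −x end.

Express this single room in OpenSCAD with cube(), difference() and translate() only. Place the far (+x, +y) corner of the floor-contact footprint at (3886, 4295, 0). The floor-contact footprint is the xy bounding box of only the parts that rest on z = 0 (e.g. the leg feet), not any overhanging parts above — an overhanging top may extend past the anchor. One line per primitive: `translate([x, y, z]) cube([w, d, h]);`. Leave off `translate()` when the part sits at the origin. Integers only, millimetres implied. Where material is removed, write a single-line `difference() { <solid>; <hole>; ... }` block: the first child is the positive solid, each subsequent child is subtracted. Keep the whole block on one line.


difference() { translate([236, 255, 0]) cube([3650, 236, 2950]); translate([2446, 255, 0]) cube([787, 236, 2073]); }
translate([236, 4059, 0]) cube([3650, 236, 2950]);
translate([236, 491, 0]) cube([236, 3568, 2950]);
translate([3650, 491, 0]) cube([236, 3568, 2950]);


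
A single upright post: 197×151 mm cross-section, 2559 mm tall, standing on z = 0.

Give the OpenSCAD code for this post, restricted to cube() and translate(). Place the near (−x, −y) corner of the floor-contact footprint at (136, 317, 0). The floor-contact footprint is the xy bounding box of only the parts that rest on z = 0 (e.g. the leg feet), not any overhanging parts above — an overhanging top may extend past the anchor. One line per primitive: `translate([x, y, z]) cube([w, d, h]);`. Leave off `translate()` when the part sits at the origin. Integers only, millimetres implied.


translate([136, 317, 0]) cube([197, 151, 2559]);


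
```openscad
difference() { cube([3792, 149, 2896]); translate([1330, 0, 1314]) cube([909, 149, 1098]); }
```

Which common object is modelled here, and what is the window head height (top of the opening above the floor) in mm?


A wall with a window opening. The window head height is 2412 mm.

A wall with a rectangular opening subtracted — a window. Sill at z = 1314, opening 1098 mm tall, so the head is at 1314 + 1098 = 2412 mm.


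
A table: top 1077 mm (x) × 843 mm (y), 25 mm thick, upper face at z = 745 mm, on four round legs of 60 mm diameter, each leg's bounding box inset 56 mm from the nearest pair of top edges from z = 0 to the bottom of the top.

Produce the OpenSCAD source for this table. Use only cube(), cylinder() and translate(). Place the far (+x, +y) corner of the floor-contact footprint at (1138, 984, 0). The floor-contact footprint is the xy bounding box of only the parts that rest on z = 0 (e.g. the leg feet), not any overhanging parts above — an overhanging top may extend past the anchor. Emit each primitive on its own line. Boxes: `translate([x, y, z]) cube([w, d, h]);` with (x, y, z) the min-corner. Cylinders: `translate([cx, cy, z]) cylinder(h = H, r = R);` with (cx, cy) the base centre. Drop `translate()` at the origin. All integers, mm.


// leg_h = 745 - 25 = 720
translate([117, 197, 720]) cube([1077, 843, 25]);
translate([203, 283, 0]) cylinder(h = 720, r = 30);
translate([1108, 283, 0]) cylinder(h = 720, r = 30);
translate([203, 954, 0]) cylinder(h = 720, r = 30);
translate([1108, 954, 0]) cylinder(h = 720, r = 30);


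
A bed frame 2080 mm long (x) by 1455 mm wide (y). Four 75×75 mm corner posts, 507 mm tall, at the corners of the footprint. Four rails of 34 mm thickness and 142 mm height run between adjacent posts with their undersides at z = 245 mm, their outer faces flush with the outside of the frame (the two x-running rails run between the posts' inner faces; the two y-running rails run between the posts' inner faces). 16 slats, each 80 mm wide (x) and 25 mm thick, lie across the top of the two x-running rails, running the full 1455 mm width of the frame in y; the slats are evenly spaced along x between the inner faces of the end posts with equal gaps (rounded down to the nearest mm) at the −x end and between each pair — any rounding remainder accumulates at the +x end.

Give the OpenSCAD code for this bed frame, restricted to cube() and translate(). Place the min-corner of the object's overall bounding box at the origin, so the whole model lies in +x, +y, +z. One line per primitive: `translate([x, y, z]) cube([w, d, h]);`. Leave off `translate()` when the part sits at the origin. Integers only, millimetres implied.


cube([75, 75, 507]);
translate([0, 1380, 0]) cube([75, 75, 507]);
translate([2005, 0, 0]) cube([75, 75, 507]);
translate([2005, 1380, 0]) cube([75, 75, 507]);
translate([75, 0, 245]) cube([1930, 34, 142]);
translate([75, 1421, 245]) cube([1930, 34, 142]);
translate([0, 75, 245]) cube([34, 1305, 142]);
translate([2046, 75, 245]) cube([34, 1305, 142]);
translate([113, 0, 387]) cube([80, 1455, 25]);
translate([231, 0, 387]) cube([80, 1455, 25]);
translate([349, 0, 387]) cube([80, 1455, 25]);
translate([467, 0, 387]) cube([80, 1455, 25]);
translate([585, 0, 387]) cube([80, 1455, 25]);
translate([703, 0, 387]) cube([80, 1455, 25]);
translate([821, 0, 387]) cube([80, 1455, 25]);
translate([939, 0, 387]) cube([80, 1455, 25]);
translate([1057, 0, 387]) cube([80, 1455, 25]);
translate([1175, 0, 387]) cube([80, 1455, 25]);
translate([1293, 0, 387]) cube([80, 1455, 25]);
translate([1411, 0, 387]) cube([80, 1455, 25]);
translate([1529, 0, 387]) cube([80, 1455, 25]);
translate([1647, 0, 387]) cube([80, 1455, 25]);
translate([1765, 0, 387]) cube([80, 1455, 25]);
translate([1883, 0, 387]) cube([80, 1455, 25]);


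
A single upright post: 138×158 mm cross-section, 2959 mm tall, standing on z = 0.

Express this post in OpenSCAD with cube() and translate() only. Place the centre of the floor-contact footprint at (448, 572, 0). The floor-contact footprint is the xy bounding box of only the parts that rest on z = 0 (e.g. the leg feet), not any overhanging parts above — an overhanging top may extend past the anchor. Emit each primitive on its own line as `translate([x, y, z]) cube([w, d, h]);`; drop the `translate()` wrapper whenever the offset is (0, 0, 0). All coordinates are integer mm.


translate([379, 493, 0]) cube([138, 158, 2959]);


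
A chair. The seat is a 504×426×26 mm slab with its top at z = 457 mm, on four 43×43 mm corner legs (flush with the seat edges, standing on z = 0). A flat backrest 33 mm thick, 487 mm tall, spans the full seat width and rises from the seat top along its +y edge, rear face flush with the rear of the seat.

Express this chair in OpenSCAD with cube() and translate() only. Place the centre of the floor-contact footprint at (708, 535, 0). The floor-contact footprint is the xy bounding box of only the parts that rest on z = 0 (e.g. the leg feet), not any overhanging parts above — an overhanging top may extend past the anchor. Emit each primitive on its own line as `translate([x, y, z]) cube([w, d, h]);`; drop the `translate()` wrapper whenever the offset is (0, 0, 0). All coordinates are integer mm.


translate([456, 322, 431]) cube([504, 426, 26]);
translate([456, 322, 0]) cube([43, 43, 431]);
translate([917, 322, 0]) cube([43, 43, 431]);
translate([456, 705, 0]) cube([43, 43, 431]);
translate([917, 705, 0]) cube([43, 43, 431]);
translate([456, 715, 457]) cube([504, 33, 487]);


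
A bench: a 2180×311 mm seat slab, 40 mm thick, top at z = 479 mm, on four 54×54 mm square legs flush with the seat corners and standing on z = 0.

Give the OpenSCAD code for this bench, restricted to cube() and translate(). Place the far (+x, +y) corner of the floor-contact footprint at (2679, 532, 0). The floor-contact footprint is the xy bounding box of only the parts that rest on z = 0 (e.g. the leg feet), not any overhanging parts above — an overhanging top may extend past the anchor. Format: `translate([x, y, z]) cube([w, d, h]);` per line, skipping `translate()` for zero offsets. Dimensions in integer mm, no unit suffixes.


translate([499, 221, 439]) cube([2180, 311, 40]);
translate([499, 221, 0]) cube([54, 54, 439]);
translate([499, 478, 0]) cube([54, 54, 439]);
translate([2625, 221, 0]) cube([54, 54, 439]);
translate([2625, 478, 0]) cube([54, 54, 439]);


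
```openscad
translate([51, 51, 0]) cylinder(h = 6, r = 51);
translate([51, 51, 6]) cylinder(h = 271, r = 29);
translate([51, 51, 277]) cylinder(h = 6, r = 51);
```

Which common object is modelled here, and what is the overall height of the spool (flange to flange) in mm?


A spool. The overall height is 283 mm.

Three coaxial cylinders, large–small–large — a spool. Two 6 mm flanges and a 271 mm core give 6 + 271 + 6 = 283 mm.


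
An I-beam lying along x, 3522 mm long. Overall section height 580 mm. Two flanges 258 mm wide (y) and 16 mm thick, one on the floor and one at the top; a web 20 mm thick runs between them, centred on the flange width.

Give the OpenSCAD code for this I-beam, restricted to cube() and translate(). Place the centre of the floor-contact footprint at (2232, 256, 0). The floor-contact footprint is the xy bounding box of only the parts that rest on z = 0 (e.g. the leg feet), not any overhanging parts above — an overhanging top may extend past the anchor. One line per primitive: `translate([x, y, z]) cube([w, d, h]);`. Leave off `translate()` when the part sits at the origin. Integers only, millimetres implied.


translate([471, 127, 0]) cube([3522, 258, 16]);
translate([471, 246, 16]) cube([3522, 20, 548]);
translate([471, 127, 564]) cube([3522, 258, 16]);


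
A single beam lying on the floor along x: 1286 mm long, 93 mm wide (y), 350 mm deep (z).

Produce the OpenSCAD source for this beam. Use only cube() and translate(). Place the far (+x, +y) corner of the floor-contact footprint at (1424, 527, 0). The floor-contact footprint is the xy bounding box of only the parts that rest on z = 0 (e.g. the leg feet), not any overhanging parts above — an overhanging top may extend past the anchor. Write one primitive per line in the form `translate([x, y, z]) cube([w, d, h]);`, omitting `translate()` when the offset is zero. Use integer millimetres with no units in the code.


translate([138, 434, 0]) cube([1286, 93, 350]);


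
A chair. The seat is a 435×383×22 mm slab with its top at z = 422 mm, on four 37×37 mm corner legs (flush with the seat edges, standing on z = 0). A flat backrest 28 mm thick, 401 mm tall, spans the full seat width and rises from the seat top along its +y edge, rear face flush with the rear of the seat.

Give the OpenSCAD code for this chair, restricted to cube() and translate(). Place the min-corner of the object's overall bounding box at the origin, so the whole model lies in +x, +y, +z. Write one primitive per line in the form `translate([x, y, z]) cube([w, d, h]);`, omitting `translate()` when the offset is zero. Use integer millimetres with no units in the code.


translate([0, 0, 400]) cube([435, 383, 22]);
cube([37, 37, 400]);
translate([398, 0, 0]) cube([37, 37, 400]);
translate([0, 346, 0]) cube([37, 37, 400]);
translate([398, 346, 0]) cube([37, 37, 400]);
translate([0, 355, 422]) cube([435, 28, 401]);


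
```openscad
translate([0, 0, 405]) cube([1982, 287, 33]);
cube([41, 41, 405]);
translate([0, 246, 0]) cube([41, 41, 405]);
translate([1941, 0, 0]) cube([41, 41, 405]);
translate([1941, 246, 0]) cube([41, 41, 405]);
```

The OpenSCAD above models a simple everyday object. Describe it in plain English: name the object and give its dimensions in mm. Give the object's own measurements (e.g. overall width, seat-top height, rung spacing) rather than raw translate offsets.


A long wooden bench with a 1982 mm (x) × 287 mm (y) seat, 33 mm thick, its top surface 438 mm above the floor. Four 41 mm square legs at the seat corners, flush with the edges, run from z = 0 to the seat underside.


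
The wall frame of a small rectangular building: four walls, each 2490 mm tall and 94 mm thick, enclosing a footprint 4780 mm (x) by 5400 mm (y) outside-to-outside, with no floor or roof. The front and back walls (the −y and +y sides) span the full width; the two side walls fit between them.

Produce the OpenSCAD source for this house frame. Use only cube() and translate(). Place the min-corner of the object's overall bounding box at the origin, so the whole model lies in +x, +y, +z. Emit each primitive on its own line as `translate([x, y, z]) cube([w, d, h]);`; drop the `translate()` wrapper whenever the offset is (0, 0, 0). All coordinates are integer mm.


cube([4780, 94, 2490]);
translate([0, 5306, 0]) cube([4780, 94, 2490]);
translate([0, 94, 0]) cube([94, 5212, 2490]);
translate([4686, 94, 0]) cube([94, 5212, 2490]);


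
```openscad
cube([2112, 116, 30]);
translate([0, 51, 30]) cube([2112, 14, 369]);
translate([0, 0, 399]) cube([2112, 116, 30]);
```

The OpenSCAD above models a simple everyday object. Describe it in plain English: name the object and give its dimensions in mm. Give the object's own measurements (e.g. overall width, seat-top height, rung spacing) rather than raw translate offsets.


An I-beam lying along x, 2112 mm long. Overall section height 429 mm. Two flanges 116 mm wide (y) and 30 mm thick, one on the floor and one at the top; a web 14 mm thick runs between them, centred on the flange width.


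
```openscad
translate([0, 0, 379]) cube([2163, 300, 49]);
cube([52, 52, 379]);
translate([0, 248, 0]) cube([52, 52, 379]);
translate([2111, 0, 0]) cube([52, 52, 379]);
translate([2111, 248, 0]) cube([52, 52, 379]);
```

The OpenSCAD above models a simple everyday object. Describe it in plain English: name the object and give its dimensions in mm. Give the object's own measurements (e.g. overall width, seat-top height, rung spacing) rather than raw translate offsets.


A long wooden bench with a 2163 mm (x) × 300 mm (y) seat, 49 mm thick, its top surface 428 mm above the floor. Four 52 mm square legs at the seat corners, flush with the edges, run from z = 0 to the seat underside.


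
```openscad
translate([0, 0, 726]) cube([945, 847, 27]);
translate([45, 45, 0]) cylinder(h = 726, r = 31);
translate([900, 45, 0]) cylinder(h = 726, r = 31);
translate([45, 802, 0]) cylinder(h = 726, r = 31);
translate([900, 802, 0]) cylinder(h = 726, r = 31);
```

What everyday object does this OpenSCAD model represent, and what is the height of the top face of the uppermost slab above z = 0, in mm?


A table. The table height is 753 mm.

A 945×847×27 slab sits at z = 726 on four Ø62 mm round legs — a table. The top surface is at 726 + 27 = 753 mm.


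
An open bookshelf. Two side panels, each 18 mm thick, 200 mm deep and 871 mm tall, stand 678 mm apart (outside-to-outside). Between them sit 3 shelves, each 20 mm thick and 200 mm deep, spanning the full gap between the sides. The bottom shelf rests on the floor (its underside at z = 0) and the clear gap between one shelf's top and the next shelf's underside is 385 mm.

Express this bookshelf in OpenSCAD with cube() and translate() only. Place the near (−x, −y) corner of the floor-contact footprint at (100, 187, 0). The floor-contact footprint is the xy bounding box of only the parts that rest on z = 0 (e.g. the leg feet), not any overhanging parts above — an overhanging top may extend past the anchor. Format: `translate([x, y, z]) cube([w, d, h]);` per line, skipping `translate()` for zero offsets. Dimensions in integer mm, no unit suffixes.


translate([100, 187, 0]) cube([18, 200, 871]);
translate([760, 187, 0]) cube([18, 200, 871]);
translate([118, 187, 0]) cube([642, 200, 20]);
translate([118, 187, 405]) cube([642, 200, 20]);
translate([118, 187, 810]) cube([642, 200, 20]);


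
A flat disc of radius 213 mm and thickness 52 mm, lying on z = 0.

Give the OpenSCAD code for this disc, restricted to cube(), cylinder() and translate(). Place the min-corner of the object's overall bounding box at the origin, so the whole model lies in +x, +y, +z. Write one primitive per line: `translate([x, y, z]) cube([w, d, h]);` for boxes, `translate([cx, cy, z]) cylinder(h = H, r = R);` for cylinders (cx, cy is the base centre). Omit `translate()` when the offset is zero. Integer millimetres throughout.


translate([213, 213, 0]) cylinder(h = 52, r = 213);


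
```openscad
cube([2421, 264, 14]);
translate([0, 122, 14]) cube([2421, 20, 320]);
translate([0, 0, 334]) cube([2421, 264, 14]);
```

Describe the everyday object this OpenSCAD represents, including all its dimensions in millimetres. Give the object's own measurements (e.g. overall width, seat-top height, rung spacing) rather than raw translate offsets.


An I-beam lying along x, 2421 mm long. Overall section height 348 mm. Two flanges 264 mm wide (y) and 14 mm thick, one on the floor and one at the top; a web 20 mm thick runs between them, centred on the flange width.


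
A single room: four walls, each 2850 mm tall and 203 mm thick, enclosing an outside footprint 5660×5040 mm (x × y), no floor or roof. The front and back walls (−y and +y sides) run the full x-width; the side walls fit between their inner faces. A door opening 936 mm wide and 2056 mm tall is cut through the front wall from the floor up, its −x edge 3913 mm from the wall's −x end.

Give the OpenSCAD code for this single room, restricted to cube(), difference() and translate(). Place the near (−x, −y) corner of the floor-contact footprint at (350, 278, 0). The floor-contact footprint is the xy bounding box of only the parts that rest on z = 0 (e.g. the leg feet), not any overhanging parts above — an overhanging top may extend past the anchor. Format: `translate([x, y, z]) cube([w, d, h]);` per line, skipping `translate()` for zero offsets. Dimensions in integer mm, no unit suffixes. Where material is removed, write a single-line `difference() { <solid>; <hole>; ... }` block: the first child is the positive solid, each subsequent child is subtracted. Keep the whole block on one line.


difference() { translate([350, 278, 0]) cube([5660, 203, 2850]); translate([4263, 278, 0]) cube([936, 203, 2056]); }
translate([350, 5115, 0]) cube([5660, 203, 2850]);
translate([350, 481, 0]) cube([203, 4634, 2850]);
translate([5807, 481, 0]) cube([203, 4634, 2850]);
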